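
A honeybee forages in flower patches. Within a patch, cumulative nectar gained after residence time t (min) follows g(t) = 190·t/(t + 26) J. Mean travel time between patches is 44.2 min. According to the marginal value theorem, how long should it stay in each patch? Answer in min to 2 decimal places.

33.90 min

By the marginal value theorem, leave when the instantaneous gain rate g'(t) equals the habitat-wide average g(t)/(T + t).
g'(t) = 190·26/(t + 26)². Setting 190·26/(t+26)² = 190t/[(t+26)(44.2+t)] gives 26(44.2+t) = t(t+26), so t² = 26×44.2 = 1149.
t* = √1149 = 33.9 min.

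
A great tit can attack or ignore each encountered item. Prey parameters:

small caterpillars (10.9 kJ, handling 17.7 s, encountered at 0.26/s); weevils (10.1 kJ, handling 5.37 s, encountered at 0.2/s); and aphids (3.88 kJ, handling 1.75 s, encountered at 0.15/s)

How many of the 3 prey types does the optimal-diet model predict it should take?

2

E/h in descending order: aphids 2.22, weevils 1.88, small caterpillars 0.616 kJ/s. The optimal diet is the largest prefix of this list for which every included type satisfies E_i/h_i > R on the types above it.
Rate on top 1: 0.461. weevils: 1.88 > 0.461 → include.
Rate on top 2: 1.114. small caterpillars: 0.616 < 1.114 → exclude; stop.
Optimal diet: aphids, weevils — 2 of 3 types.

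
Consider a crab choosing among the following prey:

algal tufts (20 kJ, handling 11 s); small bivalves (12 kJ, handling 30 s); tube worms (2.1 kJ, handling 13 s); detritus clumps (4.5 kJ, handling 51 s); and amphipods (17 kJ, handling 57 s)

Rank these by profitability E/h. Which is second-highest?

Profitability E/h (kJ/s): algal tufts = 20/11 = 1.82, small bivalves = 12/30 = 0.4, tube worms = 2.1/13 = 0.162, detritus clumps = 4.5/51 = 0.0882, amphipods = 17/57 = 0.298.
Ranked: algal tufts > small bivalves > amphipods > tube worms > detritus clumps.

small bivalves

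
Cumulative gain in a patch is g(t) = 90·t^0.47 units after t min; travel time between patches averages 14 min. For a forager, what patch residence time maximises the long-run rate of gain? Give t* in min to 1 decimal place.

Optimal t* satisfies g'(t*) = g(t*)/(T + t*).
g'(t) = 0.47·90·t^-0.53. Setting 0.47·90·t^-0.53 = 90·t^0.47/(14+t) gives 0.47(14+t) = t, so 0.53·t = 0.47×14.
t* = 0.47×14/0.53 = 12.42 min.

12.4 min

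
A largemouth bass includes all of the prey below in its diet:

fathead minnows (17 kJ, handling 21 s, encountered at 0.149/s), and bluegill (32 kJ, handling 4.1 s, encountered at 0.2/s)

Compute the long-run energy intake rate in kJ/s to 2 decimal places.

Energy encountered per unit search time: 0.149×17 + 0.2×32 = 8.933 kJ/s.
Handling time per unit search time: 0.149×21 + 0.2×4.1 = 3.949.
Rate = 8.933/(1 + 3.949) = 1.805 kJ/s.

1.81 kJ/s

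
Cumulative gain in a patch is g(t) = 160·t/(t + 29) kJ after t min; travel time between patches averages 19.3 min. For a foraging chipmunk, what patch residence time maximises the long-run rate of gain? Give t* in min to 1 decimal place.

By the marginal value theorem, leave when the instantaneous gain rate g'(t) equals the habitat-wide average g(t)/(T + t).
g'(t) = 160·29/(t + 29)². Setting 160·29/(t+29)² = 160t/[(t+29)(19.3+t)] gives 29(19.3+t) = t(t+29), so t² = 29×19.3 = 559.7.
t* = √559.7 = 23.66 min.

23.7 min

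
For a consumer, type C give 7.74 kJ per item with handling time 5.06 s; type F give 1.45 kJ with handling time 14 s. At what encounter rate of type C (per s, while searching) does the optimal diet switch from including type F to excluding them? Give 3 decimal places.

The zero-one rule: include type F iff E₂/h₂ > λE₁/(1+λh₁). Equality gives the switch point.
λE₁h₂ = E₂ + λE₂h₁ ⇒ λ = E₂/(E₁h₂ − E₂h₁) = 1.45/(108.4 − 7.337) = 0.01435 per s.

0.014 per s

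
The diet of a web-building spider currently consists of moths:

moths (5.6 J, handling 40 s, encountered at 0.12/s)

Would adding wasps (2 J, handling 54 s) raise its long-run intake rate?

Current rate: (0.12×5.6)/(1 + 0.12×40) = 0.1159 J/s.
wasps: E/h = 2/54 = 0.03704 J/s.
Since 0.03704 < R, time spent handling wasps is better spent searching.

No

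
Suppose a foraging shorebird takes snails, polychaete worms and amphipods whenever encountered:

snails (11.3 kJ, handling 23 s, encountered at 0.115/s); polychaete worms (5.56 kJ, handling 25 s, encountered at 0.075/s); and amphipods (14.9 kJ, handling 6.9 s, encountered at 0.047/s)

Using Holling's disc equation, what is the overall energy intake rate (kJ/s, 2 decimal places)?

R = (0.115×11.3 + 0.075×5.56 + 0.047×14.9) / (1 + 0.115×23 + 0.075×25 + 0.047×6.9) = 2.417/5.844 = 0.4135 kJ/s.

0.41 kJ/s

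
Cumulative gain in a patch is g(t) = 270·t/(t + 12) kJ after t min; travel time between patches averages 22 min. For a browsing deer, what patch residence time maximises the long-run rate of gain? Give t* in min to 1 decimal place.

Optimal t* satisfies g'(t*) = g(t*)/(T + t*).
g'(t) = 270·12/(t + 12)². Setting 270·12/(t+12)² = 270t/[(t+12)(22+t)] gives 12(22+t) = t(t+12), so t² = 12×22 = 264.
t* = √264 = 16.25 min.

16.2 min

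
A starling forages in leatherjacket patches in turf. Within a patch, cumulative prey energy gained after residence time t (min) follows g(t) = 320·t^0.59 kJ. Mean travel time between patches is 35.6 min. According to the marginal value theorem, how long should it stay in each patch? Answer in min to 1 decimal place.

51.2 min

By the marginal value theorem, leave when the instantaneous gain rate g'(t) equals the habitat-wide average g(t)/(T + t).
g'(t) = 0.59·320·t^-0.41. Setting 0.59·320·t^-0.41 = 320·t^0.59/(35.6+t) gives 0.59(35.6+t) = t, so 0.41·t = 0.59×35.6.
t* = 0.59×35.6/0.41 = 51.23 min.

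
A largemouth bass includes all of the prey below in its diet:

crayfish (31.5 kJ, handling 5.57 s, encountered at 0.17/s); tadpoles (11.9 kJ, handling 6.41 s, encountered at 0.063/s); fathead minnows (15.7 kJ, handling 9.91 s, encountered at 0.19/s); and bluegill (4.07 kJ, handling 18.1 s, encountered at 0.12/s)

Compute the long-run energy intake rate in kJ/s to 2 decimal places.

Energy encountered per unit search time: 0.17×31.5 + 0.063×11.9 + 0.19×15.7 + 0.12×4.07 = 9.576 kJ/s.
Handling time per unit search time: 0.17×5.57 + 0.063×6.41 + 0.19×9.91 + 0.12×18.1 = 5.406.
Rate = 9.576/(1 + 5.406) = 1.495 kJ/s.

1.49 kJ/s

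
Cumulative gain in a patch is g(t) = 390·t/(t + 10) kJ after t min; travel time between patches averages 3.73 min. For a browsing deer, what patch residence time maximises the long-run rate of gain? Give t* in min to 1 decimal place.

6.1 min

By the marginal value theorem, leave when the instantaneous gain rate g'(t) equals the habitat-wide average g(t)/(T + t).
g'(t) = 390·10/(t + 10)². Setting 390·10/(t+10)² = 390t/[(t+10)(3.73+t)] gives 10(3.73+t) = t(t+10), so t² = 10×3.73 = 37.3.
t* = √37.3 = 6.107 min.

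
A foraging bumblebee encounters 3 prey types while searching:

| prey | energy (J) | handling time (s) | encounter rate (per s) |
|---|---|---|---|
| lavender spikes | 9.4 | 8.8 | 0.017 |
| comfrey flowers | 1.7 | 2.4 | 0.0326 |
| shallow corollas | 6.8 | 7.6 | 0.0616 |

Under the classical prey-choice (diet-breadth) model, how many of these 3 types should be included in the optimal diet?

E/h in descending order: lavender spikes 1.07, shallow corollas 0.895, comfrey flowers 0.708 J/s. The optimal diet is the largest prefix of this list for which every included type satisfies E_i/h_i > R on the types above it.
Rate on top 1: 0.139. shallow corollas: 0.895 > 0.139 → include.
Rate on top 2: 0.3577. comfrey flowers: 0.708 > 0.3577 → include.
Optimal diet: lavender spikes, shallow corollas, comfrey flowers — 3 of 3 types.

3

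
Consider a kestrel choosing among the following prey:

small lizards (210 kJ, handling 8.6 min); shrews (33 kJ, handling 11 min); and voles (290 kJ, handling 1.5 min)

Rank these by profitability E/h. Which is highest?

voles

Profitability E/h (kJ/min): small lizards = 210/8.6 = 24.4, shrews = 33/11 = 3, voles = 290/1.5 = 193.
Ranked: voles > small lizards > shrews.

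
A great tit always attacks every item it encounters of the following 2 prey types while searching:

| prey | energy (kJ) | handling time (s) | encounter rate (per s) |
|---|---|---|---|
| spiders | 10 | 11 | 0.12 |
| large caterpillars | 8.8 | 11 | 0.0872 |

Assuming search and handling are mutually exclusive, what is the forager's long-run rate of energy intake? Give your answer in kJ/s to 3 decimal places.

0.600 kJ/s

R = Σλ_iE_i / (1 + Σλ_ih_i)
Numerator: 0.12×10 + 0.0872×8.8 = 1.967
Denominator: 1 + 0.12×11 + 0.0872×11 = 3.279
R = 1.967/3.279 = 0.6 kJ/s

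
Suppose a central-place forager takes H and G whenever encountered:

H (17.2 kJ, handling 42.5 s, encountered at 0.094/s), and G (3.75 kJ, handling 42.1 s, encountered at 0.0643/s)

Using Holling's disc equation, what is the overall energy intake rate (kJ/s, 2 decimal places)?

0.24 kJ/s

Energy encountered per unit search time: 0.094×17.2 + 0.0643×3.75 = 1.858 kJ/s.
Handling time per unit search time: 0.094×42.5 + 0.0643×42.1 = 6.702.
Rate = 1.858/(1 + 6.702) = 0.2412 kJ/s.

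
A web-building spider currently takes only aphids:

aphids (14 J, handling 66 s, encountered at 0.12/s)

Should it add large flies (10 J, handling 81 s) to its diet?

No

On aphids alone, R = ΣλE/(1+Σλh) = 1.68/8.92 = 0.1883 J/s.
Profitability of large flies: 10/81 = 0.1235 J/s.
Since 0.1235 < R, time spent handling large flies is better spent searching.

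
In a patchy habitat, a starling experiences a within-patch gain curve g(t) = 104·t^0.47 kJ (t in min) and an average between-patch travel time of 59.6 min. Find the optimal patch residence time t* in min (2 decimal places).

Maximise g(t)/(T+t): set derivative to zero → g'(t)(T+t) = g(t).
g'(t) = 0.47·104·t^-0.53. Setting 0.47·104·t^-0.53 = 104·t^0.47/(59.6+t) gives 0.47(59.6+t) = t, so 0.53·t = 0.47×59.6.
t* = 0.47×59.6/0.53 = 52.85 min.

52.85 min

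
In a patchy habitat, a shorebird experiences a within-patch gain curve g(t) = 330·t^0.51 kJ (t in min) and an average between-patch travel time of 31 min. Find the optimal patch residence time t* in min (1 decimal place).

32.3 min

By the marginal value theorem, leave when the instantaneous gain rate g'(t) equals the habitat-wide average g(t)/(T + t).
g'(t) = 0.51·330·t^-0.49. Setting 0.51·330·t^-0.49 = 330·t^0.51/(31+t) gives 0.51(31+t) = t, so 0.49·t = 0.51×31.
t* = 0.51×31/0.49 = 32.27 min.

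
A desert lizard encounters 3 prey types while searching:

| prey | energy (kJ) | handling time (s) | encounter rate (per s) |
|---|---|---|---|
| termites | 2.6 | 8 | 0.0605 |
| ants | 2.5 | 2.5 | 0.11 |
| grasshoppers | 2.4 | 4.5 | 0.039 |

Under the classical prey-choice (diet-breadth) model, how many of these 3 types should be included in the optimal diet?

Profitabilities (E/h, kJ/s): ants 1, grasshoppers 0.533, termites 0.325. Add prey in this order while the next type's profitability exceeds the intake rate on those already taken.
Rate on top 1: 0.2157. grasshoppers: 0.533 > 0.2157 → include.
Rate on top 2: 0.2541. termites: 0.325 > 0.2541 → include.
Optimal diet: ants, grasshoppers, termites — 3 of 3 types.

3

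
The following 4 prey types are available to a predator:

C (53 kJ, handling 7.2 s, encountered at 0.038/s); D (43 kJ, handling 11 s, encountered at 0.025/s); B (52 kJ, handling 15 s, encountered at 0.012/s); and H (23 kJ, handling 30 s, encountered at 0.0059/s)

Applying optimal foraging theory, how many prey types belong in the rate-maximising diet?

Profitabilities (E/h, kJ/s): C 7.36, D 3.91, B 3.47, H 0.767. Add prey in this order while the next type's profitability exceeds the intake rate on those already taken.
Rate on top 1: 1.581. D: 3.91 > 1.581 → include.
Rate on top 2: 1.995. B: 3.47 > 1.995 → include.
Rate on top 3: 2.148. H: 0.767 < 2.148 → exclude; stop.
Optimal diet: C, D, B — 3 of 4 types.

3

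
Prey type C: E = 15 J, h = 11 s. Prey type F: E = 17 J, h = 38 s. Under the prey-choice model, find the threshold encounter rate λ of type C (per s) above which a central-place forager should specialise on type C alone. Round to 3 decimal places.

0.044 per s

Drop type F once their profitability E₂/h₂ falls below the rate achievable on type C alone: E₂/h₂ = λE₁/(1 + λh₁).
Solve for λ: λE₁h₂ = E₂(1 + λh₁) → λ(E₁h₂ − E₂h₁) = E₂ → λ = E₂/(E₁h₂ − E₂h₁).
λ = 17/(15×38 − 17×11) = 17/383 = 0.04439 per s.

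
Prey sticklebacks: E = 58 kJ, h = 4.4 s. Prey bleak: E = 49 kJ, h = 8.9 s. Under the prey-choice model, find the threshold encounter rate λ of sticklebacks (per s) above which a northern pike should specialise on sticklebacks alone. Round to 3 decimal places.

0.163 per s

At the threshold, the rate on sticklebacks alone equals the profitability of bleak: λ·58/(1 + λ·4.4) = 49/8.9 = 5.506.
Rearranging, λ(58 − 5.506×4.4) = 5.506, so λ = 5.506/33.78 = 0.163 per s.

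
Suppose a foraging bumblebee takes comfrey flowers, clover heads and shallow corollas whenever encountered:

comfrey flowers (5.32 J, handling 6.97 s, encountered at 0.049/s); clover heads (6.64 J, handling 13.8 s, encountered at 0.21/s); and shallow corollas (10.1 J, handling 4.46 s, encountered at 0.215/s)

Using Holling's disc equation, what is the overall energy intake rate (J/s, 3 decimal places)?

0.736 J/s

R = Σλ_iE_i / (1 + Σλ_ih_i)
Numerator: 0.049×5.32 + 0.21×6.64 + 0.215×10.1 = 3.827
Denominator: 1 + 0.049×6.97 + 0.21×13.8 + 0.215×4.46 = 5.198
R = 3.827/5.198 = 0.7361 J/s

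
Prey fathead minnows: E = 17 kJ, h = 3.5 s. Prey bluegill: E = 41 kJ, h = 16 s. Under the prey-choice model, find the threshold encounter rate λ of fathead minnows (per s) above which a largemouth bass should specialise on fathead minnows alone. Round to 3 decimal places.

0.319 per s

Drop bluegill once their profitability E₂/h₂ falls below the rate achievable on fathead minnows alone: E₂/h₂ = λE₁/(1 + λh₁).
Solve for λ: λE₁h₂ = E₂(1 + λh₁) → λ(E₁h₂ − E₂h₁) = E₂ → λ = E₂/(E₁h₂ − E₂h₁).
λ = 41/(17×16 − 41×3.5) = 41/128.5 = 0.3191 per s.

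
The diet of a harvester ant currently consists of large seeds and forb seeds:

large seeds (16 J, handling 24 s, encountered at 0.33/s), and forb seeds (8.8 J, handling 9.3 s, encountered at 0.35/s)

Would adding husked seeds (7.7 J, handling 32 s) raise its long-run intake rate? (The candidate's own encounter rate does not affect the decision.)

Current rate: (0.33×16 + 0.35×8.8)/(1 + 0.33×24 + 0.35×9.3) = 0.6867 J/s.
husked seeds: E/h = 7.7/32 = 0.2406 J/s.
Since 0.2406 < R, time spent handling husked seeds is better spent searching.

No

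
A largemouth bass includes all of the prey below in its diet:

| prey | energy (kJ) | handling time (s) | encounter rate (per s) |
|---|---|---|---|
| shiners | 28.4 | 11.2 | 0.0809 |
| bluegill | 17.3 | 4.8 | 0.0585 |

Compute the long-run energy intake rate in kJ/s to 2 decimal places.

1.51 kJ/s

R = (0.0809×28.4 + 0.0585×17.3) / (1 + 0.0809×11.2 + 0.0585×4.8) = 3.31/2.187 = 1.513 kJ/s.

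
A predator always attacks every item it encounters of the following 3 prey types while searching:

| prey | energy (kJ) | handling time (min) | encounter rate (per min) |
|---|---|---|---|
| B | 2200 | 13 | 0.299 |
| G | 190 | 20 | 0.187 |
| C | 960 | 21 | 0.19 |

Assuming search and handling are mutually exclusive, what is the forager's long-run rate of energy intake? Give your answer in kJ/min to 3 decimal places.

R = (0.299×2200 + 0.187×190 + 0.19×960) / (1 + 0.299×13 + 0.187×20 + 0.19×21) = 875.7/12.62 = 69.41 kJ/min.

69.409 kJ/min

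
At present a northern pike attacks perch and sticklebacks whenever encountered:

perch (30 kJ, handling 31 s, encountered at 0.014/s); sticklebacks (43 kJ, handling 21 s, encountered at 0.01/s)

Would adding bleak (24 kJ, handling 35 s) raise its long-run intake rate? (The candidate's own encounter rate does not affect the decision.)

Yes

On perch and sticklebacks alone, R = ΣλE/(1+Σλh) = 0.85/1.644 = 0.517 kJ/s.
bleak: E/h = 24/35 = 0.6857 kJ/s.
0.6857 > 0.517, so adding bleak raises the average — include it.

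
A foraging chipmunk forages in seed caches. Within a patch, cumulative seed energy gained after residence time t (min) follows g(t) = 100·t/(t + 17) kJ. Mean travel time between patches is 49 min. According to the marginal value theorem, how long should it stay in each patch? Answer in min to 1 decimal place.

Maximise g(t)/(T+t): set derivative to zero → g'(t)(T+t) = g(t).
g'(t) = 100·17/(t + 17)². Setting 100·17/(t+17)² = 100t/[(t+17)(49+t)] gives 17(49+t) = t(t+17), so t² = 17×49 = 833.
t* = √833 = 28.86 min.

28.9 min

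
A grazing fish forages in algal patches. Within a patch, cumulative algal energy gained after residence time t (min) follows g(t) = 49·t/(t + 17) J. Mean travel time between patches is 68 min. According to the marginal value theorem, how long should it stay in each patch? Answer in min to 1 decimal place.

Optimal t* satisfies g'(t*) = g(t*)/(T + t*).
g'(t) = 49·17/(t + 17)². Setting 49·17/(t+17)² = 49t/[(t+17)(68+t)] gives 17(68+t) = t(t+17), so t² = 17×68 = 1156.
t* = √1156 = 34 min.

34.0 min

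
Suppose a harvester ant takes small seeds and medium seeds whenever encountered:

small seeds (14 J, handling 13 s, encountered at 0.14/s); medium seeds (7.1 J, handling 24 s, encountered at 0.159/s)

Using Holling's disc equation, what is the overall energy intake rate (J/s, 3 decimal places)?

0.465 J/s

Energy encountered per unit search time: 0.14×14 + 0.159×7.1 = 3.089 J/s.
Handling time per unit search time: 0.14×13 + 0.159×24 = 5.636.
Rate = 3.089/(1 + 5.636) = 0.4655 J/s.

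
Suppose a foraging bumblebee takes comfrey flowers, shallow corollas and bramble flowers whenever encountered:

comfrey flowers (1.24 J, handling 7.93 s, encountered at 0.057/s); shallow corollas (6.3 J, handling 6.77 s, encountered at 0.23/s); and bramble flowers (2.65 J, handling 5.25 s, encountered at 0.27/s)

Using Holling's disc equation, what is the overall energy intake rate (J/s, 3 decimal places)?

R = Σλ_iE_i / (1 + Σλ_ih_i)
Numerator: 0.057×1.24 + 0.23×6.3 + 0.27×2.65 = 2.235
Denominator: 1 + 0.057×7.93 + 0.23×6.77 + 0.27×5.25 = 4.427
R = 2.235/4.427 = 0.5049 J/s

0.505 J/s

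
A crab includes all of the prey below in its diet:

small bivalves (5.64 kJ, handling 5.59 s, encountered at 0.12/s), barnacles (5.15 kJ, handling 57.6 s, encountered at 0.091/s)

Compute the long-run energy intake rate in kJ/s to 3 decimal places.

Energy encountered per unit search time: 0.12×5.64 + 0.091×5.15 = 1.145 kJ/s.
Handling time per unit search time: 0.12×5.59 + 0.091×57.6 = 5.912.
Rate = 1.145/(1 + 5.912) = 0.1657 kJ/s.

0.166 kJ/s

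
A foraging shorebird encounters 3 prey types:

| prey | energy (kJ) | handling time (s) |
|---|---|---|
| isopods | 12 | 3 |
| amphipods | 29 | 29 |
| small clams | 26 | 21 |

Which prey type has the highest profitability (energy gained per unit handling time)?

Profitability E/h (kJ/s): isopods = 12/3 = 4, amphipods = 29/29 = 1, small clams = 26/21 = 1.24.
Ranked: isopods > small clams > amphipods.

isopods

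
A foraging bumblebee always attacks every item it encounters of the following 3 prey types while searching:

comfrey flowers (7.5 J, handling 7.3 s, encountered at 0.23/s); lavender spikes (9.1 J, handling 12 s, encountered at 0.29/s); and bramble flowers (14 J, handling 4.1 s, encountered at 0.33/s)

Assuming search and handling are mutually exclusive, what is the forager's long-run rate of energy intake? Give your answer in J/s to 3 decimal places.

1.196 J/s

R = Σλ_iE_i / (1 + Σλ_ih_i)
Numerator: 0.23×7.5 + 0.29×9.1 + 0.33×14 = 8.984
Denominator: 1 + 0.23×7.3 + 0.29×12 + 0.33×4.1 = 7.512
R = 8.984/7.512 = 1.196 J/s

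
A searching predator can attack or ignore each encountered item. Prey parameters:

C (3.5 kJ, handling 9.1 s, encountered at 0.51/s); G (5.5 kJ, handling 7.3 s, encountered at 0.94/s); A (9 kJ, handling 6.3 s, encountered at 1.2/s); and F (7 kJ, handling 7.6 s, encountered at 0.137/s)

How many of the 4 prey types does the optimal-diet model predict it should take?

1

Rank by E/h (kJ/s): A 1.43, F 0.921, G 0.753, C 0.385. Include each in turn until the next type's E/h falls below the running intake rate.
Rate on top 1: 1.262. F: 0.921 < 1.262 → exclude; stop.
Optimal diet: A — 1 of 4 types.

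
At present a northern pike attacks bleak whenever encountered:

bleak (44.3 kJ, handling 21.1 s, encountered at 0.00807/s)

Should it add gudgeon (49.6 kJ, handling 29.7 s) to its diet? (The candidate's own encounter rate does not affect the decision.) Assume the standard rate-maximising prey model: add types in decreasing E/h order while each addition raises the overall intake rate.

On bleak alone, R = ΣλE/(1+Σλh) = 0.3575/1.17 = 0.3055 kJ/s.
gudgeon: E/h = 49.6/29.7 = 1.67 kJ/s.
1.67 > 0.3055, so adding gudgeon raises the average — include it.

Yes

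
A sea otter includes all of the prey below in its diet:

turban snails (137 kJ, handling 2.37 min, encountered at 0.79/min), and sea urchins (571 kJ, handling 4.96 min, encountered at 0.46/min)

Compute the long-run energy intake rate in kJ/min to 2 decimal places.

71.96 kJ/min

Energy encountered per unit search time: 0.79×137 + 0.46×571 = 370.9 kJ/min.
Handling time per unit search time: 0.79×2.37 + 0.46×4.96 = 4.154.
Rate = 370.9/(1 + 4.154) = 71.96 kJ/min.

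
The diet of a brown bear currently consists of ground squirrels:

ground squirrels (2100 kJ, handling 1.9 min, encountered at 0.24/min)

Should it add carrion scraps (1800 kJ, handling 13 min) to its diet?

No

Current rate: (0.24×2100)/(1 + 0.24×1.9) = 346.2 kJ/min.
Profitability of carrion scraps: 1800/13 = 138.5 kJ/min.
Since 138.5 < R, time spent handling carrion scraps is better spent searching.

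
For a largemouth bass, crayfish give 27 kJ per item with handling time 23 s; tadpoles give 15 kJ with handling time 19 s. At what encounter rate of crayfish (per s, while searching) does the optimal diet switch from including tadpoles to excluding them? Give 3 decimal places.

0.089 per s

The zero-one rule: include tadpoles iff E₂/h₂ > λE₁/(1+λh₁). Equality gives the switch point.
λE₁h₂ = E₂ + λE₂h₁ ⇒ λ = E₂/(E₁h₂ − E₂h₁) = 15/(513 − 345) = 0.08929 per s.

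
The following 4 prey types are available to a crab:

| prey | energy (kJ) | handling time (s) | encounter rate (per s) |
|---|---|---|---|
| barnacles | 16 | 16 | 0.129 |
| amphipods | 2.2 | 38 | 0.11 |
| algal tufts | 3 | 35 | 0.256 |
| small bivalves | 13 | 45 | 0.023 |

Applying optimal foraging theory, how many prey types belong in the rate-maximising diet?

1

Rank by E/h (kJ/s): barnacles 1, small bivalves 0.289, algal tufts 0.0857, amphipods 0.0579. Include each in turn until the next type's E/h falls below the running intake rate.
Rate on top 1: 0.6736. small bivalves: 0.289 < 0.6736 → exclude; stop.
Optimal diet: barnacles — 1 of 4 types.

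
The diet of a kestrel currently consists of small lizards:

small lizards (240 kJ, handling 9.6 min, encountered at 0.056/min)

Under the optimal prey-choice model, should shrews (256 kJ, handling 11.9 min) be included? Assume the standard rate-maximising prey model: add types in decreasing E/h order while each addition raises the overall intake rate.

Yes

Current rate: (0.056×240)/(1 + 0.056×9.6) = 8.741 kJ/min.
Profitability of shrews: 256/11.9 = 21.51 kJ/min.
21.51 > 8.741, so adding shrews raises the average — include it.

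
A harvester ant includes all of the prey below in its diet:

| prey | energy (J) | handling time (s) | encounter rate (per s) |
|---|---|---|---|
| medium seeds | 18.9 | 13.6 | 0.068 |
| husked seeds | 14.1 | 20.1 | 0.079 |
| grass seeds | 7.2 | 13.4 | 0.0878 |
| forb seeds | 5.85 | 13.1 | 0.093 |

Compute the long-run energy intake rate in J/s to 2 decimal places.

R = Σλ_iE_i / (1 + Σλ_ih_i)
Numerator: 0.068×18.9 + 0.079×14.1 + 0.0878×7.2 + 0.093×5.85 = 3.575
Denominator: 1 + 0.068×13.6 + 0.079×20.1 + 0.0878×13.4 + 0.093×13.1 = 5.908
R = 3.575/5.908 = 0.6052 J/s

0.61 J/s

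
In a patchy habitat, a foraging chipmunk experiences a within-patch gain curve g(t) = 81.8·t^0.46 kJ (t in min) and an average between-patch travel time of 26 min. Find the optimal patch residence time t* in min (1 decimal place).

Optimal t* satisfies g'(t*) = g(t*)/(T + t*).
g'(t) = 0.46·81.8·t^-0.54. Setting 0.46·81.8·t^-0.54 = 81.8·t^0.46/(26+t) gives 0.46(26+t) = t, so 0.54·t = 0.46×26.
t* = 0.46×26/0.54 = 22.15 min.

22.1 min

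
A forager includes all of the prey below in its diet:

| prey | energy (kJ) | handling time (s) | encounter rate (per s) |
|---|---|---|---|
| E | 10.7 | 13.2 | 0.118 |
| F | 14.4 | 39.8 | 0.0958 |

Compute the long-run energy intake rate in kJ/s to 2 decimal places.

0.41 kJ/s

R = (0.118×10.7 + 0.0958×14.4) / (1 + 0.118×13.2 + 0.0958×39.8) = 2.642/6.37 = 0.4147 kJ/s.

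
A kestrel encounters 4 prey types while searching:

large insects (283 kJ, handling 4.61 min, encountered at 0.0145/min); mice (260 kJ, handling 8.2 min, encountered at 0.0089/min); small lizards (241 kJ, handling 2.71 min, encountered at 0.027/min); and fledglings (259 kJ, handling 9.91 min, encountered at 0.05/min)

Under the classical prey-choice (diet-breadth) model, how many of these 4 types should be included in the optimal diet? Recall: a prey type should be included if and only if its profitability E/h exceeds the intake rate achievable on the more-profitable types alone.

E/h in descending order: small lizards 88.9, large insects 61.4, mice 31.7, fledglings 26.1 kJ/min. The optimal diet is the largest prefix of this list for which every included type satisfies E_i/h_i > R on the types above it.
Rate on top 1: 6.063. large insects: 61.4 > 6.063 → include.
Rate on top 2: 9.307. mice: 31.7 > 9.307 → include.
Rate on top 3: 10.66. fledglings: 26.1 > 10.66 → include.
Optimal diet: small lizards, large insects, mice, fledglings — 4 of 4 types.

4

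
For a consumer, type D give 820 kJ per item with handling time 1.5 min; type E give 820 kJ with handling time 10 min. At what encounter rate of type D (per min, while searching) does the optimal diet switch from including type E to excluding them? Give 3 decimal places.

Drop type E once their profitability E₂/h₂ falls below the rate achievable on type D alone: E₂/h₂ = λE₁/(1 + λh₁).
Solve for λ: λE₁h₂ = E₂(1 + λh₁) → λ(E₁h₂ − E₂h₁) = E₂ → λ = E₂/(E₁h₂ − E₂h₁).
λ = 820/(820×10 − 820×1.5) = 820/6970 = 0.1176 per min.

0.118 per min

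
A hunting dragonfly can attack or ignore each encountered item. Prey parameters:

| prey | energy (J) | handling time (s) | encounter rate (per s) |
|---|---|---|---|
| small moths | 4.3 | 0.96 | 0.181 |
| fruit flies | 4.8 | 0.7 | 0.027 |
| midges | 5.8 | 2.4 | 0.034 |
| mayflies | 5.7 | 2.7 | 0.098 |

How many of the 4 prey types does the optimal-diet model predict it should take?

4

E/h in descending order: fruit flies 6.86, small moths 4.48, midges 2.42, mayflies 2.11 J/s. The optimal diet is the largest prefix of this list for which every included type satisfies E_i/h_i > R on the types above it.
Rate on top 1: 0.1272. small moths: 4.48 > 0.1272 → include.
Rate on top 2: 0.7612. midges: 2.42 > 0.7612 → include.
Rate on top 3: 0.8672. mayflies: 2.11 > 0.8672 → include.
Optimal diet: fruit flies, small moths, midges, mayflies — 4 of 4 types.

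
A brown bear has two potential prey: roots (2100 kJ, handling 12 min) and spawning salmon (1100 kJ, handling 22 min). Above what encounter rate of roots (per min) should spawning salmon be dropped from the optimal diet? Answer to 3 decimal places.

At the threshold, the rate on roots alone equals the profitability of spawning salmon: λ·2100/(1 + λ·12) = 1100/22 = 50.
Rearranging, λ(2100 − 50×12) = 50, so λ = 50/1500 = 0.03333 per min.

0.033 per min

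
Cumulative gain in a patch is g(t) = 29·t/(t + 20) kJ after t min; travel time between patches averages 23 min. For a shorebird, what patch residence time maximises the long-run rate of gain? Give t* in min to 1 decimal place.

21.4 min

By the marginal value theorem, leave when the instantaneous gain rate g'(t) equals the habitat-wide average g(t)/(T + t).
g'(t) = 29·20/(t + 20)². Setting 29·20/(t+20)² = 29t/[(t+20)(23+t)] gives 20(23+t) = t(t+20), so t² = 20×23 = 460.
t* = √460 = 21.45 min.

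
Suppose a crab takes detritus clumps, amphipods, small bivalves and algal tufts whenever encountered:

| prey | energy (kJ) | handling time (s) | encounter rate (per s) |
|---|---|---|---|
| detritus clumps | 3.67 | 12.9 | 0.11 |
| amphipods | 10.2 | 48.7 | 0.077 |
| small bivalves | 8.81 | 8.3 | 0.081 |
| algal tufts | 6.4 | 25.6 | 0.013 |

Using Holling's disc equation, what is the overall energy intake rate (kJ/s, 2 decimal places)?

0.28 kJ/s

Energy encountered per unit search time: 0.11×3.67 + 0.077×10.2 + 0.081×8.81 + 0.013×6.4 = 1.986 kJ/s.
Handling time per unit search time: 0.11×12.9 + 0.077×48.7 + 0.081×8.3 + 0.013×25.6 = 6.174.
Rate = 1.986/(1 + 6.174) = 0.2768 kJ/s.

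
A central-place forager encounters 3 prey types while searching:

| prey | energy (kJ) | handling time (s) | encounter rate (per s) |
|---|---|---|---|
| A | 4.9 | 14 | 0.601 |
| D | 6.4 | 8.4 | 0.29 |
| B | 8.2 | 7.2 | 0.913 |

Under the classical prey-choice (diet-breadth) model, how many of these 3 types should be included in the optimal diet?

Profitabilities (E/h, kJ/s): B 1.14, D 0.762, A 0.35. Add prey in this order while the next type's profitability exceeds the intake rate on those already taken.
Rate on top 1: 0.9885. D: 0.762 < 0.9885 → exclude; stop.
Optimal diet: B — 1 of 3 types.

1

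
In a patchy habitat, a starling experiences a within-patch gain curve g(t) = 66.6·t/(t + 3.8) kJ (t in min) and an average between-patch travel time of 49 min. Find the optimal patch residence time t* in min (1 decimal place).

13.6 min

Optimal t* satisfies g'(t*) = g(t*)/(T + t*).
g'(t) = 66.6·3.8/(t + 3.8)². Setting 66.6·3.8/(t+3.8)² = 66.6t/[(t+3.8)(49+t)] gives 3.8(49+t) = t(t+3.8), so t² = 3.8×49 = 186.2.
t* = √186.2 = 13.65 min.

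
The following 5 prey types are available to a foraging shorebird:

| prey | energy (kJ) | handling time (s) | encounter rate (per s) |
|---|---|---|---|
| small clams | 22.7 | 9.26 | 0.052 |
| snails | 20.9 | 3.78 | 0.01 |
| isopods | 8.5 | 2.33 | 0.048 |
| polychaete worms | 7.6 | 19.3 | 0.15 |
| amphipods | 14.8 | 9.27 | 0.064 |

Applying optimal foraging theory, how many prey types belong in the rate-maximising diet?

4

E/h in descending order: snails 5.53, isopods 3.65, small clams 2.45, amphipods 1.6, polychaete worms 0.394 kJ/s. The optimal diet is the largest prefix of this list for which every included type satisfies E_i/h_i > R on the types above it.
Rate on top 1: 0.2014. isopods: 3.65 > 0.2014 → include.
Rate on top 2: 0.5367. small clams: 2.45 > 0.5367 → include.
Rate on top 3: 1.102. amphipods: 1.6 > 1.102 → include.
Rate on top 4: 1.234. polychaete worms: 0.394 < 1.234 → exclude; stop.
Optimal diet: snails, isopods, small clams, amphipods — 4 of 5 types.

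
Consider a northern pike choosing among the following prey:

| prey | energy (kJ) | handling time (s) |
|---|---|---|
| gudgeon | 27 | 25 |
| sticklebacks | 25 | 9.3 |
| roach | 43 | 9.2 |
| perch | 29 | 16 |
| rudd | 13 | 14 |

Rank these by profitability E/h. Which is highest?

roach

In descending order of E/h:
roach: 43/9.2 = 4.67 kJ/s
sticklebacks: 25/9.3 = 2.69 kJ/s
perch: 29/16 = 1.81 kJ/s
gudgeon: 27/25 = 1.08 kJ/s
rudd: 13/14 = 0.929 kJ/s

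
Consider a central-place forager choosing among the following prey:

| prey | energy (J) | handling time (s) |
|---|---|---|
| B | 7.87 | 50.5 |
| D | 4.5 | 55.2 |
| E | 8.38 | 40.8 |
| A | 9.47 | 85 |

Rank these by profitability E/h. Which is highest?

E

Profitability E/h (J/s): B = 7.87/50.5 = 0.156, D = 4.5/55.2 = 0.0815, E = 8.38/40.8 = 0.205, A = 9.47/85 = 0.111.
Ranked: E > B > A > D.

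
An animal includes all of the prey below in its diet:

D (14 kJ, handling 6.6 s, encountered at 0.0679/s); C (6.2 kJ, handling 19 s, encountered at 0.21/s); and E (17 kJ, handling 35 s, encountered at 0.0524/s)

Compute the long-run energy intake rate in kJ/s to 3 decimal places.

R = Σλ_iE_i / (1 + Σλ_ih_i)
Numerator: 0.0679×14 + 0.21×6.2 + 0.0524×17 = 3.143
Denominator: 1 + 0.0679×6.6 + 0.21×19 + 0.0524×35 = 7.272
R = 3.143/7.272 = 0.4323 kJ/s

0.432 kJ/s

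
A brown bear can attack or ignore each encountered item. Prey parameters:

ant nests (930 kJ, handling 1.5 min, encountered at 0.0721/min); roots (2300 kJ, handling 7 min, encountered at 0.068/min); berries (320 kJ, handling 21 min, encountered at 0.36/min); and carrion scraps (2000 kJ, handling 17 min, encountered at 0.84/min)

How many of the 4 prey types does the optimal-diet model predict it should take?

2

E/h in descending order: ant nests 620, roots 329, carrion scraps 118, berries 15.2 kJ/min. The optimal diet is the largest prefix of this list for which every included type satisfies E_i/h_i > R on the types above it.
Rate on top 1: 60.51. roots: 329 > 60.51 → include.
Rate on top 2: 141.1. carrion scraps: 118 < 141.1 → exclude; stop.
Optimal diet: ant nests, roots — 2 of 4 types.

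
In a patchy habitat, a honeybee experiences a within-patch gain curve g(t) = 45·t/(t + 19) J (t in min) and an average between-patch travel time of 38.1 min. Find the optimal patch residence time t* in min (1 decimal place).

Optimal t* satisfies g'(t*) = g(t*)/(T + t*).
g'(t) = 45·19/(t + 19)². Setting 45·19/(t+19)² = 45t/[(t+19)(38.1+t)] gives 19(38.1+t) = t(t+19), so t² = 19×38.1 = 723.9.
t* = √723.9 = 26.91 min.

26.9 min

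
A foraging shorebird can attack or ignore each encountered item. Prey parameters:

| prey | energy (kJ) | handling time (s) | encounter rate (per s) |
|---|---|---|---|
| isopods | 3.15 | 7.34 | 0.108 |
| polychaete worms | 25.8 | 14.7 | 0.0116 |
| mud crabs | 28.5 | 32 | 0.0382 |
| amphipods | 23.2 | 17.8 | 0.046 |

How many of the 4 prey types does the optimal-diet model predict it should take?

Rank by E/h (kJ/s): polychaete worms 1.76, amphipods 1.3, mud crabs 0.891, isopods 0.429. Include each in turn until the next type's E/h falls below the running intake rate.
Rate on top 1: 0.2557. amphipods: 1.3 > 0.2557 → include.
Rate on top 2: 0.6869. mud crabs: 0.891 > 0.6869 → include.
Rate on top 3: 0.7644. isopods: 0.429 < 0.7644 → exclude; stop.
Optimal diet: polychaete worms, amphipods, mud crabs — 3 of 4 types.

3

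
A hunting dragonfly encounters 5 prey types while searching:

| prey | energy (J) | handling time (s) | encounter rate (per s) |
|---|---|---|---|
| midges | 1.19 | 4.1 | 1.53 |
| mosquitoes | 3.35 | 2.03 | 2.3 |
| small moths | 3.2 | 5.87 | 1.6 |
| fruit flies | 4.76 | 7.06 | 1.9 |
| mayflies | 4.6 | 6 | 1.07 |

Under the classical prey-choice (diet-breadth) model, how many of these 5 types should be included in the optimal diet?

1

E/h in descending order: mosquitoes 1.65, mayflies 0.767, fruit flies 0.674, small moths 0.545, midges 0.29 J/s. The optimal diet is the largest prefix of this list for which every included type satisfies E_i/h_i > R on the types above it.
Rate on top 1: 1.359. mayflies: 0.767 < 1.359 → exclude; stop.
Optimal diet: mosquitoes — 1 of 5 types.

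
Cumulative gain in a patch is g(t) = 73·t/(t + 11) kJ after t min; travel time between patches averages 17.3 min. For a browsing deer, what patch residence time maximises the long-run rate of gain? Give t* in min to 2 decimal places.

Maximise g(t)/(T+t): set derivative to zero → g'(t)(T+t) = g(t).
g'(t) = 73·11/(t + 11)². Setting 73·11/(t+11)² = 73t/[(t+11)(17.3+t)] gives 11(17.3+t) = t(t+11), so t² = 11×17.3 = 190.3.
t* = √190.3 = 13.79 min.

13.79 min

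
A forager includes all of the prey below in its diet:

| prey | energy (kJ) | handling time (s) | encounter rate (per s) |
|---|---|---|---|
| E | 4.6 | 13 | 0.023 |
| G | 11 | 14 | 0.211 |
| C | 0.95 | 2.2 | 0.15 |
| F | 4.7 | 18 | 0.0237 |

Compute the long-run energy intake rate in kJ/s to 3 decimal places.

0.535 kJ/s

Energy encountered per unit search time: 0.023×4.6 + 0.211×11 + 0.15×0.95 + 0.0237×4.7 = 2.681 kJ/s.
Handling time per unit search time: 0.023×13 + 0.211×14 + 0.15×2.2 + 0.0237×18 = 4.01.
Rate = 2.681/(1 + 4.01) = 0.5351 kJ/s.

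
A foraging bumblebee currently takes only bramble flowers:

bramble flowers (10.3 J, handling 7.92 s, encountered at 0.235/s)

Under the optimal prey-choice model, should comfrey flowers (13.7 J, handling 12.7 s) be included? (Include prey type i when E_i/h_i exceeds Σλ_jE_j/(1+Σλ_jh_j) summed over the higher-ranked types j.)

Yes

Current rate: (0.235×10.3)/(1 + 0.235×7.92) = 0.846 J/s.
Profitability of comfrey flowers: 13.7/12.7 = 1.079 J/s.
Since 1.079 > R, including comfrey flowers increases the long-run rate.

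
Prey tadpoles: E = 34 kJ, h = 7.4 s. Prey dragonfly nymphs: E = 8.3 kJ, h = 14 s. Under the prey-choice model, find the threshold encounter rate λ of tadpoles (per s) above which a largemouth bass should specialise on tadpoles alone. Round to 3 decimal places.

At the threshold, the rate on tadpoles alone equals the profitability of dragonfly nymphs: λ·34/(1 + λ·7.4) = 8.3/14 = 0.5929.
Rearranging, λ(34 − 0.5929×7.4) = 0.5929, so λ = 0.5929/29.61 = 0.02002 per s.

0.020 per s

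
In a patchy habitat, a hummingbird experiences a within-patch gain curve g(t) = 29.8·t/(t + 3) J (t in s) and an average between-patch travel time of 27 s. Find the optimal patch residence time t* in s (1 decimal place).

9.0 s

By the marginal value theorem, leave when the instantaneous gain rate g'(t) equals the habitat-wide average g(t)/(T + t).
g'(t) = 29.8·3/(t + 3)². Setting 29.8·3/(t+3)² = 29.8t/[(t+3)(27+t)] gives 3(27+t) = t(t+3), so t² = 3×27 = 81.
t* = √81 = 9 s.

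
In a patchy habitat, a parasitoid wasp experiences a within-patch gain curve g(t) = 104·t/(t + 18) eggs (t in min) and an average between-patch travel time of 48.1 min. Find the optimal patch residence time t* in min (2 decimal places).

29.42 min

By the marginal value theorem, leave when the instantaneous gain rate g'(t) equals the habitat-wide average g(t)/(T + t).
g'(t) = 104·18/(t + 18)². Setting 104·18/(t+18)² = 104t/[(t+18)(48.1+t)] gives 18(48.1+t) = t(t+18), so t² = 18×48.1 = 865.8.
t* = √865.8 = 29.42 min.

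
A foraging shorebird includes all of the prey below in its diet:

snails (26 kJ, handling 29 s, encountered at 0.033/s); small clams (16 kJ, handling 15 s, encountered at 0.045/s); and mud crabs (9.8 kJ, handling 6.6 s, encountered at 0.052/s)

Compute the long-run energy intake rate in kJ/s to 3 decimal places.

0.702 kJ/s

R = (0.033×26 + 0.045×16 + 0.052×9.8) / (1 + 0.033×29 + 0.045×15 + 0.052×6.6) = 2.088/2.975 = 0.7017 kJ/s.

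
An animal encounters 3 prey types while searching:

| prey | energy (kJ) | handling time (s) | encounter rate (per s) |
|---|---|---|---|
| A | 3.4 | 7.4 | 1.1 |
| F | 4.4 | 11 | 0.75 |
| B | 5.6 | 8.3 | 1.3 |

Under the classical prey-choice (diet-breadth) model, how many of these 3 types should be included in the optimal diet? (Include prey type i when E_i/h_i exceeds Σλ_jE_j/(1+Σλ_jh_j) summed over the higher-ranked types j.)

1

E/h in descending order: B 0.675, A 0.459, F 0.4 kJ/s. The optimal diet is the largest prefix of this list for which every included type satisfies E_i/h_i > R on the types above it.
Rate on top 1: 0.6175. A: 0.459 < 0.6175 → exclude; stop.
Optimal diet: B — 1 of 3 types.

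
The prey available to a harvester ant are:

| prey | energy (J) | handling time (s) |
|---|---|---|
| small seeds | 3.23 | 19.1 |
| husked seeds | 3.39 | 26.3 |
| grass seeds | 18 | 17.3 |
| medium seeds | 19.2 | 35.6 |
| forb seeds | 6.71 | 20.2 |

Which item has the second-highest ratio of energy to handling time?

In descending order of E/h:
grass seeds: 18/17.3 = 1.04 J/s
medium seeds: 19.2/35.6 = 0.539 J/s
forb seeds: 6.71/20.2 = 0.332 J/s
small seeds: 3.23/19.1 = 0.169 J/s
husked seeds: 3.39/26.3 = 0.129 J/s

medium seeds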